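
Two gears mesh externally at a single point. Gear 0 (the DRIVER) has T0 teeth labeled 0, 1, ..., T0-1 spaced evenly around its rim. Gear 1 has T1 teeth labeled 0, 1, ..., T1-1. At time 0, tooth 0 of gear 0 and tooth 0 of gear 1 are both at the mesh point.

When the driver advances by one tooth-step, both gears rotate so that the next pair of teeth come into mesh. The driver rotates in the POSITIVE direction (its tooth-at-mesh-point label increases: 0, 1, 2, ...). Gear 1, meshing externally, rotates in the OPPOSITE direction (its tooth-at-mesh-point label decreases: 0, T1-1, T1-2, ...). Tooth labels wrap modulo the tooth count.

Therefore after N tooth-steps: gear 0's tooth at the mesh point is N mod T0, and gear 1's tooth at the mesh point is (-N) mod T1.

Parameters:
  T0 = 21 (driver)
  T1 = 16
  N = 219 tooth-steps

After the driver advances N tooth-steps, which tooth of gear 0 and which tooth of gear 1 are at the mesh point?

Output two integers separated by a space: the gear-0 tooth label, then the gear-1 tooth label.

Answer: 9 5

Derivation:
Gear 0 (driver, T0=21): tooth at mesh = N mod T0
  219 = 10 * 21 + 9, so 219 mod 21 = 9
  gear 0 tooth = 9
Gear 1 (driven, T1=16): tooth at mesh = (-N) mod T1
  219 = 13 * 16 + 11, so 219 mod 16 = 11
  (-219) mod 16 = (-11) mod 16 = 16 - 11 = 5
Mesh after 219 steps: gear-0 tooth 9 meets gear-1 tooth 5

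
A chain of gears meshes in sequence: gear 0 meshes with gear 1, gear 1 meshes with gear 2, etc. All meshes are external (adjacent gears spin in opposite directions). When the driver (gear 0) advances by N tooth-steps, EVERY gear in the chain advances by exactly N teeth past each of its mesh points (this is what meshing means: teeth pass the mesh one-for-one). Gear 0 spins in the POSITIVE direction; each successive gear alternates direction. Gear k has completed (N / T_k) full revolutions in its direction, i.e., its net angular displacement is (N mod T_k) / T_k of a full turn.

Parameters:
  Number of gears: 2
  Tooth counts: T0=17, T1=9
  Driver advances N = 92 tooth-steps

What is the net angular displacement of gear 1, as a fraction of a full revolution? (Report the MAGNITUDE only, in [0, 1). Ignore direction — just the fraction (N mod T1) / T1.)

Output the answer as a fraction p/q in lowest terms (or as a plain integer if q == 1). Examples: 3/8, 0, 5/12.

Answer: 2/9

Derivation:
Chain of 2 gears, tooth counts: [17, 9]
  gear 0: T0=17, direction=positive, advance = 92 mod 17 = 7 teeth = 7/17 turn
  gear 1: T1=9, direction=negative, advance = 92 mod 9 = 2 teeth = 2/9 turn
Gear 1: 92 mod 9 = 2
Fraction = 2 / 9 = 2/9 (gcd(2,9)=1) = 2/9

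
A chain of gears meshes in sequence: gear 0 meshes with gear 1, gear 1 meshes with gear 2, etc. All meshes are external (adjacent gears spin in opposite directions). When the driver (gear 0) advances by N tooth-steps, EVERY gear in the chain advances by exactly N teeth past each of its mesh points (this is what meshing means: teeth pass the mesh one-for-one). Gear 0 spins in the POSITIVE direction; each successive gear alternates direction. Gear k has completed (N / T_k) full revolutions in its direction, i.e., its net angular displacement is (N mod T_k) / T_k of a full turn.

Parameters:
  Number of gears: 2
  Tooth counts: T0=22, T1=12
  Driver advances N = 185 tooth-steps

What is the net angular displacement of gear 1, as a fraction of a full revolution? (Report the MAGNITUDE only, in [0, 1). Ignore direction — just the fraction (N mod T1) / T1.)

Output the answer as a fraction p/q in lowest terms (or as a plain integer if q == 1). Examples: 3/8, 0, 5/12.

Answer: 5/12

Derivation:
Chain of 2 gears, tooth counts: [22, 12]
  gear 0: T0=22, direction=positive, advance = 185 mod 22 = 9 teeth = 9/22 turn
  gear 1: T1=12, direction=negative, advance = 185 mod 12 = 5 teeth = 5/12 turn
Gear 1: 185 mod 12 = 5
Fraction = 5 / 12 = 5/12 (gcd(5,12)=1) = 5/12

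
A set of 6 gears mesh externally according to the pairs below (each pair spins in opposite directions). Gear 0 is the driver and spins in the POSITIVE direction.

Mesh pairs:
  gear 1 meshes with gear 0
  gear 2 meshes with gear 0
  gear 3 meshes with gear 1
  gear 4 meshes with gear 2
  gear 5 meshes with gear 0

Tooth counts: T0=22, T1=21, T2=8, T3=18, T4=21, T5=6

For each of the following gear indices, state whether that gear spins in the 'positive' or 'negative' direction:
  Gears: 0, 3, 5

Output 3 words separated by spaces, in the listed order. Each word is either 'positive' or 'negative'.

Gear 0 (driver): positive (depth 0)
  gear 1: meshes with gear 0 -> depth 1 -> negative (opposite of gear 0)
  gear 2: meshes with gear 0 -> depth 1 -> negative (opposite of gear 0)
  gear 3: meshes with gear 1 -> depth 2 -> positive (opposite of gear 1)
  gear 4: meshes with gear 2 -> depth 2 -> positive (opposite of gear 2)
  gear 5: meshes with gear 0 -> depth 1 -> negative (opposite of gear 0)
Queried indices 0, 3, 5 -> positive, positive, negative

Answer: positive positive negative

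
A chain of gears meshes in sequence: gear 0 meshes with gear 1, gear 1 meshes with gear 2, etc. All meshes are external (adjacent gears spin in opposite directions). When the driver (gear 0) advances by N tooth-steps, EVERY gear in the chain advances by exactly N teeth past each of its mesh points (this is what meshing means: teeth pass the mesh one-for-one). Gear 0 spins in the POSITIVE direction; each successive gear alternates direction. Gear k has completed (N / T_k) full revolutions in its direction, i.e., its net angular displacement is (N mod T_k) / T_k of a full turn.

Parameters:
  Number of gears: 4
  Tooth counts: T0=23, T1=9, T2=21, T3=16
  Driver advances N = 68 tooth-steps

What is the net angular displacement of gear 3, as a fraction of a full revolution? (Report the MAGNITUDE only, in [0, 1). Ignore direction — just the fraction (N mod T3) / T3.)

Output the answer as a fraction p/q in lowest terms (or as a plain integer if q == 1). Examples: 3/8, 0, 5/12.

Chain of 4 gears, tooth counts: [23, 9, 21, 16]
  gear 0: T0=23, direction=positive, advance = 68 mod 23 = 22 teeth = 22/23 turn
  gear 1: T1=9, direction=negative, advance = 68 mod 9 = 5 teeth = 5/9 turn
  gear 2: T2=21, direction=positive, advance = 68 mod 21 = 5 teeth = 5/21 turn
  gear 3: T3=16, direction=negative, advance = 68 mod 16 = 4 teeth = 4/16 turn
Gear 3: 68 mod 16 = 4
Fraction = 4 / 16 = 1/4 (gcd(4,16)=4) = 1/4

Answer: 1/4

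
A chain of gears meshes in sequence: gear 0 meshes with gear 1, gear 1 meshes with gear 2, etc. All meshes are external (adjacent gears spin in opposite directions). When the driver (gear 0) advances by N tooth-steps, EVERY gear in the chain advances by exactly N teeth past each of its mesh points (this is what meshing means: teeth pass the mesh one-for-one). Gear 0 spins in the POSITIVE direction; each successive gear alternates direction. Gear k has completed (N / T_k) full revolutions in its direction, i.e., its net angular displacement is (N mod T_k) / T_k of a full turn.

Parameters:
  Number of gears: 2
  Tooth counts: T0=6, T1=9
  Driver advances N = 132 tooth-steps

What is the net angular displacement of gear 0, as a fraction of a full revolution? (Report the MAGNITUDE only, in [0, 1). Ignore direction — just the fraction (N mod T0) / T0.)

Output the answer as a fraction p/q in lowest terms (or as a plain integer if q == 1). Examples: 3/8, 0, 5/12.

Answer: 0

Derivation:
Chain of 2 gears, tooth counts: [6, 9]
  gear 0: T0=6, direction=positive, advance = 132 mod 6 = 0 teeth = 0/6 turn
  gear 1: T1=9, direction=negative, advance = 132 mod 9 = 6 teeth = 6/9 turn
Gear 0: 132 mod 6 = 0
Fraction = 0 / 6 = 0/1 (gcd(0,6)=6) = 0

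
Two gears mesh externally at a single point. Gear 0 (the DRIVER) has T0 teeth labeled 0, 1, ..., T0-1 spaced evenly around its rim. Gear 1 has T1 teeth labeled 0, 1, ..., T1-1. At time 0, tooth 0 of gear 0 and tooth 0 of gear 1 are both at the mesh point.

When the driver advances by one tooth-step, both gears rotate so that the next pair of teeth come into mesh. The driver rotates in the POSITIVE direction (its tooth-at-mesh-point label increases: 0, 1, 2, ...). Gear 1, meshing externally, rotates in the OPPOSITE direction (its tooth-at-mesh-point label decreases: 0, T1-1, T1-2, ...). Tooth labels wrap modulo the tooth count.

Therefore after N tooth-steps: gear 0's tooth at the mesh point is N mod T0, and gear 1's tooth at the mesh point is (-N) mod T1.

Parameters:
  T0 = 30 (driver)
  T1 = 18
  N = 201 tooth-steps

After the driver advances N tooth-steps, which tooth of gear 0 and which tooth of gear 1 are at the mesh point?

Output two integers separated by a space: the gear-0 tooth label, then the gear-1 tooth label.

Gear 0 (driver, T0=30): tooth at mesh = N mod T0
  201 = 6 * 30 + 21, so 201 mod 30 = 21
  gear 0 tooth = 21
Gear 1 (driven, T1=18): tooth at mesh = (-N) mod T1
  201 = 11 * 18 + 3, so 201 mod 18 = 3
  (-201) mod 18 = (-3) mod 18 = 18 - 3 = 15
Mesh after 201 steps: gear-0 tooth 21 meets gear-1 tooth 15

Answer: 21 15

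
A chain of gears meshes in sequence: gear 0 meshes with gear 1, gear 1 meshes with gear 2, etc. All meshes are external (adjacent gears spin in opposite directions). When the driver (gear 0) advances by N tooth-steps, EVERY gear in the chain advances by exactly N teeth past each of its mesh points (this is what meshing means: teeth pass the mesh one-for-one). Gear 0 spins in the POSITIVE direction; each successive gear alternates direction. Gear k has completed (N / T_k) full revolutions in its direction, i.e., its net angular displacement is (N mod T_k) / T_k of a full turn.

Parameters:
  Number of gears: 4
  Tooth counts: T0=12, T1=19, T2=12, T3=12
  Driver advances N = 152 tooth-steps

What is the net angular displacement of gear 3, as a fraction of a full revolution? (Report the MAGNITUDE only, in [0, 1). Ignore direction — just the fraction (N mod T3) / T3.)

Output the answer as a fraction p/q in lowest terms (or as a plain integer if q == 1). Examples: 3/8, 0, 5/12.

Answer: 2/3

Derivation:
Chain of 4 gears, tooth counts: [12, 19, 12, 12]
  gear 0: T0=12, direction=positive, advance = 152 mod 12 = 8 teeth = 8/12 turn
  gear 1: T1=19, direction=negative, advance = 152 mod 19 = 0 teeth = 0/19 turn
  gear 2: T2=12, direction=positive, advance = 152 mod 12 = 8 teeth = 8/12 turn
  gear 3: T3=12, direction=negative, advance = 152 mod 12 = 8 teeth = 8/12 turn
Gear 3: 152 mod 12 = 8
Fraction = 8 / 12 = 2/3 (gcd(8,12)=4) = 2/3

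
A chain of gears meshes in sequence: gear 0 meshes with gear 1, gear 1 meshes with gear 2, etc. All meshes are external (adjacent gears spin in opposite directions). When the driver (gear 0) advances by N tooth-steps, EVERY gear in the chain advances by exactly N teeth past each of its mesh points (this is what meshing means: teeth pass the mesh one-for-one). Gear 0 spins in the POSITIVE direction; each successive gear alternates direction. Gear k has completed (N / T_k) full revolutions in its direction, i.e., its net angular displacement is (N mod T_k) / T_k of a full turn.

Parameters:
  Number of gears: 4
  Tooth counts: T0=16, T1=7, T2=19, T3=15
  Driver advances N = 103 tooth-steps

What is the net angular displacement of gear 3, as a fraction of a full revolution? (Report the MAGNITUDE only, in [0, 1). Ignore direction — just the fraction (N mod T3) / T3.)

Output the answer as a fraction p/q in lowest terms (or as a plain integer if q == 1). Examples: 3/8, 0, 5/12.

Chain of 4 gears, tooth counts: [16, 7, 19, 15]
  gear 0: T0=16, direction=positive, advance = 103 mod 16 = 7 teeth = 7/16 turn
  gear 1: T1=7, direction=negative, advance = 103 mod 7 = 5 teeth = 5/7 turn
  gear 2: T2=19, direction=positive, advance = 103 mod 19 = 8 teeth = 8/19 turn
  gear 3: T3=15, direction=negative, advance = 103 mod 15 = 13 teeth = 13/15 turn
Gear 3: 103 mod 15 = 13
Fraction = 13 / 15 = 13/15 (gcd(13,15)=1) = 13/15

Answer: 13/15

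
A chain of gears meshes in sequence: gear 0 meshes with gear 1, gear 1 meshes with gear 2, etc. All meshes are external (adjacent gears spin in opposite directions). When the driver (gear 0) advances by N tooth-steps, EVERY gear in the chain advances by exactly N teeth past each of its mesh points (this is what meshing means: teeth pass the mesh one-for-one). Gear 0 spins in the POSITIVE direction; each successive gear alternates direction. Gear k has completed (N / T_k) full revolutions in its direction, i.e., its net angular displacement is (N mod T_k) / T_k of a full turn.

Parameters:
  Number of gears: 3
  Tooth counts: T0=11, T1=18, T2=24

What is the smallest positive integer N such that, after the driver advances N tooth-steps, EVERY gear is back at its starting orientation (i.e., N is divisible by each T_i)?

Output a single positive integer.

Gear k returns to start when N is a multiple of T_k.
All gears at start simultaneously when N is a common multiple of [11, 18, 24]; the smallest such N is lcm(11, 18, 24).
Start: lcm = T0 = 11
Fold in T1=18: gcd(11, 18) = 1; lcm(11, 18) = 11 * 18 / 1 = 198 / 1 = 198
Fold in T2=24: gcd(198, 24) = 6; lcm(198, 24) = 198 * 24 / 6 = 4752 / 6 = 792
Full cycle length = 792

Answer: 792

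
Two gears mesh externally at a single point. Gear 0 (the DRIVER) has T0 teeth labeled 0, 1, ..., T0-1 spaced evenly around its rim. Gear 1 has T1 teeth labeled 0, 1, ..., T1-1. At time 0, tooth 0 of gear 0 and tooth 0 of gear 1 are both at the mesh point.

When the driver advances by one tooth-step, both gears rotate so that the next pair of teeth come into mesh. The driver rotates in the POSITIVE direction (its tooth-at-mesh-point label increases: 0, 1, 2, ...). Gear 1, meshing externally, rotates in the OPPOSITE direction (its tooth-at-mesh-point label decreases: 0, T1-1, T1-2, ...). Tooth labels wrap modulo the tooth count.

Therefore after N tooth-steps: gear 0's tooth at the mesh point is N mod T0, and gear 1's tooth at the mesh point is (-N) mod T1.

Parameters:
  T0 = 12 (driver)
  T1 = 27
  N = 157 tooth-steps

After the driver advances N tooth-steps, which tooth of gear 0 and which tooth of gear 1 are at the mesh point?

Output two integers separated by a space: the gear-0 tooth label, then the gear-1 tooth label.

Answer: 1 5

Derivation:
Gear 0 (driver, T0=12): tooth at mesh = N mod T0
  157 = 13 * 12 + 1, so 157 mod 12 = 1
  gear 0 tooth = 1
Gear 1 (driven, T1=27): tooth at mesh = (-N) mod T1
  157 = 5 * 27 + 22, so 157 mod 27 = 22
  (-157) mod 27 = (-22) mod 27 = 27 - 22 = 5
Mesh after 157 steps: gear-0 tooth 1 meets gear-1 tooth 5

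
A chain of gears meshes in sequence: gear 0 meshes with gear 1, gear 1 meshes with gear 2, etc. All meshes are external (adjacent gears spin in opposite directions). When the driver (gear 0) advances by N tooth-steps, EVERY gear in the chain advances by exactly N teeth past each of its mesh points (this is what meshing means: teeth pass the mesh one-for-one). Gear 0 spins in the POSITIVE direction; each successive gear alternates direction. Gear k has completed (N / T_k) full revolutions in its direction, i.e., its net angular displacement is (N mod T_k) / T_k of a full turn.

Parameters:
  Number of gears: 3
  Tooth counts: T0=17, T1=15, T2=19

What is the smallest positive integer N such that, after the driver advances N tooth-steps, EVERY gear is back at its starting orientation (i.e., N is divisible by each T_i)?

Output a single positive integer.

Gear k returns to start when N is a multiple of T_k.
All gears at start simultaneously when N is a common multiple of [17, 15, 19]; the smallest such N is lcm(17, 15, 19).
Start: lcm = T0 = 17
Fold in T1=15: gcd(17, 15) = 1; lcm(17, 15) = 17 * 15 / 1 = 255 / 1 = 255
Fold in T2=19: gcd(255, 19) = 1; lcm(255, 19) = 255 * 19 / 1 = 4845 / 1 = 4845
Full cycle length = 4845

Answer: 4845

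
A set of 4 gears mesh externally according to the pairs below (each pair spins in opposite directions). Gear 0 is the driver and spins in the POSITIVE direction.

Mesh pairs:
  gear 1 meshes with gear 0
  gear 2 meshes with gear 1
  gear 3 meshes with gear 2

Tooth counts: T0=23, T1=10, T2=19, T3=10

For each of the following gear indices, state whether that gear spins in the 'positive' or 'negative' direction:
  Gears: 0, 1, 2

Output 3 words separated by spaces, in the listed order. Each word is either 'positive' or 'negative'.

Gear 0 (driver): positive (depth 0)
  gear 1: meshes with gear 0 -> depth 1 -> negative (opposite of gear 0)
  gear 2: meshes with gear 1 -> depth 2 -> positive (opposite of gear 1)
  gear 3: meshes with gear 2 -> depth 3 -> negative (opposite of gear 2)
Queried indices 0, 1, 2 -> positive, negative, positive

Answer: positive negative positive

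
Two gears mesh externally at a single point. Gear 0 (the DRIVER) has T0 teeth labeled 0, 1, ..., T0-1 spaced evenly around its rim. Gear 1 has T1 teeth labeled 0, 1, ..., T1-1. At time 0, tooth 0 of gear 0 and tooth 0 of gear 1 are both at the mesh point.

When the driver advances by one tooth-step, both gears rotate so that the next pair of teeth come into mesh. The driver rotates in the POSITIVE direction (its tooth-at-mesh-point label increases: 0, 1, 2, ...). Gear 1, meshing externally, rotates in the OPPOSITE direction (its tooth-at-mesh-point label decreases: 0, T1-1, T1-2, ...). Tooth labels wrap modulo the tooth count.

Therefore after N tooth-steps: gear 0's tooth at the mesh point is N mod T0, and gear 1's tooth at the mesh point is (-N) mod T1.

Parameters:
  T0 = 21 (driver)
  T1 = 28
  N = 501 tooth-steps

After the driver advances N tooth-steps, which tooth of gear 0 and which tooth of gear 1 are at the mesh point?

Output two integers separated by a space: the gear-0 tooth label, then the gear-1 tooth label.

Gear 0 (driver, T0=21): tooth at mesh = N mod T0
  501 = 23 * 21 + 18, so 501 mod 21 = 18
  gear 0 tooth = 18
Gear 1 (driven, T1=28): tooth at mesh = (-N) mod T1
  501 = 17 * 28 + 25, so 501 mod 28 = 25
  (-501) mod 28 = (-25) mod 28 = 28 - 25 = 3
Mesh after 501 steps: gear-0 tooth 18 meets gear-1 tooth 3

Answer: 18 3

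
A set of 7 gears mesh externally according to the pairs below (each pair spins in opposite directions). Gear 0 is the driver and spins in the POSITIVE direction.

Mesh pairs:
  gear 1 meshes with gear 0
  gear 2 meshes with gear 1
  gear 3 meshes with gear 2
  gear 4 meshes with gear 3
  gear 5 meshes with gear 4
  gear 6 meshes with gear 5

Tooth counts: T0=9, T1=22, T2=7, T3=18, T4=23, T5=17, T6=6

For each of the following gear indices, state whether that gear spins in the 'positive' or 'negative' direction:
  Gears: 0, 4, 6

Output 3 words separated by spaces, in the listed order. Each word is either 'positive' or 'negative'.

Answer: positive positive positive

Derivation:
Gear 0 (driver): positive (depth 0)
  gear 1: meshes with gear 0 -> depth 1 -> negative (opposite of gear 0)
  gear 2: meshes with gear 1 -> depth 2 -> positive (opposite of gear 1)
  gear 3: meshes with gear 2 -> depth 3 -> negative (opposite of gear 2)
  gear 4: meshes with gear 3 -> depth 4 -> positive (opposite of gear 3)
  gear 5: meshes with gear 4 -> depth 5 -> negative (opposite of gear 4)
  gear 6: meshes with gear 5 -> depth 6 -> positive (opposite of gear 5)
Queried indices 0, 4, 6 -> positive, positive, positive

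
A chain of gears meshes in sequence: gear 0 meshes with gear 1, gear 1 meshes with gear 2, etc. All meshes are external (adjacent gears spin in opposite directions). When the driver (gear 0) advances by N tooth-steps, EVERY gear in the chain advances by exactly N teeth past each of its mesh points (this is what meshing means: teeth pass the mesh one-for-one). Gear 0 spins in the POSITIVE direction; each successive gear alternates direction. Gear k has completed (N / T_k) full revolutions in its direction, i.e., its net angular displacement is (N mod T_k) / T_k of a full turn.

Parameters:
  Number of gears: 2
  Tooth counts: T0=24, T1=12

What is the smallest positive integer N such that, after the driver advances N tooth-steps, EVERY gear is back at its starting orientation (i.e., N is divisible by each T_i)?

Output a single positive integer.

Gear k returns to start when N is a multiple of T_k.
All gears at start simultaneously when N is a common multiple of [24, 12]; the smallest such N is lcm(24, 12).
Start: lcm = T0 = 24
Fold in T1=12: gcd(24, 12) = 12; lcm(24, 12) = 24 * 12 / 12 = 288 / 12 = 24
Full cycle length = 24

Answer: 24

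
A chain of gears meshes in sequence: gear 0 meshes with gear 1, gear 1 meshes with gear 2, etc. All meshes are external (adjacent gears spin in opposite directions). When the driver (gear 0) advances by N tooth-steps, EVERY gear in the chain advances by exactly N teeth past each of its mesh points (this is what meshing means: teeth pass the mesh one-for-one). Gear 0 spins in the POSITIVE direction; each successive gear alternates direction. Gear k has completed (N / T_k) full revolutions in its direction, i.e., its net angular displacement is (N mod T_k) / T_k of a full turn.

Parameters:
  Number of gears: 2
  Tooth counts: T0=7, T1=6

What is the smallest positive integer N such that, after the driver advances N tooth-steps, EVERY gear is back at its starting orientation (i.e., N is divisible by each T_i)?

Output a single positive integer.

Gear k returns to start when N is a multiple of T_k.
All gears at start simultaneously when N is a common multiple of [7, 6]; the smallest such N is lcm(7, 6).
Start: lcm = T0 = 7
Fold in T1=6: gcd(7, 6) = 1; lcm(7, 6) = 7 * 6 / 1 = 42 / 1 = 42
Full cycle length = 42

Answer: 42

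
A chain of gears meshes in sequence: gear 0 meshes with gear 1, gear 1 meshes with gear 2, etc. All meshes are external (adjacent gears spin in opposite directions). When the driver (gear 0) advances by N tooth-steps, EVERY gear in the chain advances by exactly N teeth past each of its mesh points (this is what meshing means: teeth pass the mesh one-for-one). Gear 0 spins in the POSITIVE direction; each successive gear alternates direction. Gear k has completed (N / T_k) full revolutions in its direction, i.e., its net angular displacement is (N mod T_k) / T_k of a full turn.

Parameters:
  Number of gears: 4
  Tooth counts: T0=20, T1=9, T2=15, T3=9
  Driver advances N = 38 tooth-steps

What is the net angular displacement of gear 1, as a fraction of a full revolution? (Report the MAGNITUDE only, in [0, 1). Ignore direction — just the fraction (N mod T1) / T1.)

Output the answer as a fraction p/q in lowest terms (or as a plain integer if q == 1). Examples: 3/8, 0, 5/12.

Answer: 2/9

Derivation:
Chain of 4 gears, tooth counts: [20, 9, 15, 9]
  gear 0: T0=20, direction=positive, advance = 38 mod 20 = 18 teeth = 18/20 turn
  gear 1: T1=9, direction=negative, advance = 38 mod 9 = 2 teeth = 2/9 turn
  gear 2: T2=15, direction=positive, advance = 38 mod 15 = 8 teeth = 8/15 turn
  gear 3: T3=9, direction=negative, advance = 38 mod 9 = 2 teeth = 2/9 turn
Gear 1: 38 mod 9 = 2
Fraction = 2 / 9 = 2/9 (gcd(2,9)=1) = 2/9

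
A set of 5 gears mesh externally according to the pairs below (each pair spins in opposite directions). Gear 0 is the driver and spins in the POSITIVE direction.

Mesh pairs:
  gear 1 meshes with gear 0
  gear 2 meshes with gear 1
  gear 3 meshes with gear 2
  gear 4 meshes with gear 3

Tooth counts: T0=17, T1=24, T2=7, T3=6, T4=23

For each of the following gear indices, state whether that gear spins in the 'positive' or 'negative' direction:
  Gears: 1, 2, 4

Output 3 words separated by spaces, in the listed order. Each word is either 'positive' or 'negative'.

Answer: negative positive positive

Derivation:
Gear 0 (driver): positive (depth 0)
  gear 1: meshes with gear 0 -> depth 1 -> negative (opposite of gear 0)
  gear 2: meshes with gear 1 -> depth 2 -> positive (opposite of gear 1)
  gear 3: meshes with gear 2 -> depth 3 -> negative (opposite of gear 2)
  gear 4: meshes with gear 3 -> depth 4 -> positive (opposite of gear 3)
Queried indices 1, 2, 4 -> negative, positive, positive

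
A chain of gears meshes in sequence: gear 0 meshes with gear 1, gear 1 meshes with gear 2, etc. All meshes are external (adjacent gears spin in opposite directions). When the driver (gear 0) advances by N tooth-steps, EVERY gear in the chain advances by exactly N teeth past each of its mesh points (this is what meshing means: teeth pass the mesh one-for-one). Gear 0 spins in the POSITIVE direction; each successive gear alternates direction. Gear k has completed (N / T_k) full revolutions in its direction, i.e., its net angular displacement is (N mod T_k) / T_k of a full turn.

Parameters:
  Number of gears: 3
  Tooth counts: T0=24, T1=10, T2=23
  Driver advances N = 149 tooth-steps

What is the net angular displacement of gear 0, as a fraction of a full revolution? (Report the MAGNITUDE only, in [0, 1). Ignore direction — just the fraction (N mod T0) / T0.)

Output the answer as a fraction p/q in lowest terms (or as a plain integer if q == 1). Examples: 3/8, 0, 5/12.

Chain of 3 gears, tooth counts: [24, 10, 23]
  gear 0: T0=24, direction=positive, advance = 149 mod 24 = 5 teeth = 5/24 turn
  gear 1: T1=10, direction=negative, advance = 149 mod 10 = 9 teeth = 9/10 turn
  gear 2: T2=23, direction=positive, advance = 149 mod 23 = 11 teeth = 11/23 turn
Gear 0: 149 mod 24 = 5
Fraction = 5 / 24 = 5/24 (gcd(5,24)=1) = 5/24

Answer: 5/24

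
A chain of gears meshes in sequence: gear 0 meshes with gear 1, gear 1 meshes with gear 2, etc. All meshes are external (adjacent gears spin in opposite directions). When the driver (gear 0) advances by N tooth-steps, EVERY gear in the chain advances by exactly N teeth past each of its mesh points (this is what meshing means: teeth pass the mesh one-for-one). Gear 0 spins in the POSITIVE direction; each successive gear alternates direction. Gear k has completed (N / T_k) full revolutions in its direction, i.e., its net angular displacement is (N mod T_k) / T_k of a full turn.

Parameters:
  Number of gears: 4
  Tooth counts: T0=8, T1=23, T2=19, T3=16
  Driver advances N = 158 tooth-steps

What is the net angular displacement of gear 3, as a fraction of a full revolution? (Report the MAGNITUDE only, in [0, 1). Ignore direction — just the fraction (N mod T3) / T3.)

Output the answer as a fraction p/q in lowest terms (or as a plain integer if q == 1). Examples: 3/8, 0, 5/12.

Chain of 4 gears, tooth counts: [8, 23, 19, 16]
  gear 0: T0=8, direction=positive, advance = 158 mod 8 = 6 teeth = 6/8 turn
  gear 1: T1=23, direction=negative, advance = 158 mod 23 = 20 teeth = 20/23 turn
  gear 2: T2=19, direction=positive, advance = 158 mod 19 = 6 teeth = 6/19 turn
  gear 3: T3=16, direction=negative, advance = 158 mod 16 = 14 teeth = 14/16 turn
Gear 3: 158 mod 16 = 14
Fraction = 14 / 16 = 7/8 (gcd(14,16)=2) = 7/8

Answer: 7/8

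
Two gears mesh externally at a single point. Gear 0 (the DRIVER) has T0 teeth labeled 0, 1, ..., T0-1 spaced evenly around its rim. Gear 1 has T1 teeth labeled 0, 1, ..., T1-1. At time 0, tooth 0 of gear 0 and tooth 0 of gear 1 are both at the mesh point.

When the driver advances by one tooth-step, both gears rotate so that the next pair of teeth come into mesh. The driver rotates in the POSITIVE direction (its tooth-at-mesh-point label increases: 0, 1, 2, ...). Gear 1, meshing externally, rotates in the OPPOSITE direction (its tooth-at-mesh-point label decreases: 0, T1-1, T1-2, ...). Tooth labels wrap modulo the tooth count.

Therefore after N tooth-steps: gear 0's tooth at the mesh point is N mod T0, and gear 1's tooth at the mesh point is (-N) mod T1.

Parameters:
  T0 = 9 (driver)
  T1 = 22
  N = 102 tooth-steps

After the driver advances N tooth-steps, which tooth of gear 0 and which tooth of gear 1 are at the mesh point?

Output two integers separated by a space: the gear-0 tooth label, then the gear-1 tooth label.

Gear 0 (driver, T0=9): tooth at mesh = N mod T0
  102 = 11 * 9 + 3, so 102 mod 9 = 3
  gear 0 tooth = 3
Gear 1 (driven, T1=22): tooth at mesh = (-N) mod T1
  102 = 4 * 22 + 14, so 102 mod 22 = 14
  (-102) mod 22 = (-14) mod 22 = 22 - 14 = 8
Mesh after 102 steps: gear-0 tooth 3 meets gear-1 tooth 8

Answer: 3 8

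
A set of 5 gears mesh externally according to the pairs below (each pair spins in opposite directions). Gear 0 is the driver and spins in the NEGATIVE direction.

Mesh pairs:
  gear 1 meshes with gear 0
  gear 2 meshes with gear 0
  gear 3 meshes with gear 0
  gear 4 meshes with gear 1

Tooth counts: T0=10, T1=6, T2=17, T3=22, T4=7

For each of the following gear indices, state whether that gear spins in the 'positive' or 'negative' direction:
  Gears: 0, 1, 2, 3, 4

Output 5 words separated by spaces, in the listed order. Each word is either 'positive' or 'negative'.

Gear 0 (driver): negative (depth 0)
  gear 1: meshes with gear 0 -> depth 1 -> positive (opposite of gear 0)
  gear 2: meshes with gear 0 -> depth 1 -> positive (opposite of gear 0)
  gear 3: meshes with gear 0 -> depth 1 -> positive (opposite of gear 0)
  gear 4: meshes with gear 1 -> depth 2 -> negative (opposite of gear 1)
Queried indices 0, 1, 2, 3, 4 -> negative, positive, positive, positive, negative

Answer: negative positive positive positive negative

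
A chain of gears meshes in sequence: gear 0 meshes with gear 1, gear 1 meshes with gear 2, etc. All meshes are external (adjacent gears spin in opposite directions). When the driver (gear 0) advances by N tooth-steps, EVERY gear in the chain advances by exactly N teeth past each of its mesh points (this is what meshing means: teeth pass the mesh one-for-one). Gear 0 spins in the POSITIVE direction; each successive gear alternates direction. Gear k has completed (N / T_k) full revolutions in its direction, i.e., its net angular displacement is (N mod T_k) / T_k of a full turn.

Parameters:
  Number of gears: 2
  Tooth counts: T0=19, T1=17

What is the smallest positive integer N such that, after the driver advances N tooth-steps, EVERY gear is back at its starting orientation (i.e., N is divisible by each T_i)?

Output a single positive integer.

Answer: 323

Derivation:
Gear k returns to start when N is a multiple of T_k.
All gears at start simultaneously when N is a common multiple of [19, 17]; the smallest such N is lcm(19, 17).
Start: lcm = T0 = 19
Fold in T1=17: gcd(19, 17) = 1; lcm(19, 17) = 19 * 17 / 1 = 323 / 1 = 323
Full cycle length = 323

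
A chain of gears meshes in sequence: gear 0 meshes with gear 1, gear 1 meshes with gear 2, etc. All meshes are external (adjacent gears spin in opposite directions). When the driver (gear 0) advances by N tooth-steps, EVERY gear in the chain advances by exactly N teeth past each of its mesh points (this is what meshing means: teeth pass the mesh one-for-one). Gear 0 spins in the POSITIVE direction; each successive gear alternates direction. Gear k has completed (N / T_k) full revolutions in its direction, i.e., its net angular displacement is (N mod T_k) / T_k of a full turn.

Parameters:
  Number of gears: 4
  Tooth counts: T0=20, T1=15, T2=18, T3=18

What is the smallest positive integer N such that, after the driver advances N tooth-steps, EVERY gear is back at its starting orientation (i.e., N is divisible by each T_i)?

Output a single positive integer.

Answer: 180

Derivation:
Gear k returns to start when N is a multiple of T_k.
All gears at start simultaneously when N is a common multiple of [20, 15, 18, 18]; the smallest such N is lcm(20, 15, 18, 18).
Start: lcm = T0 = 20
Fold in T1=15: gcd(20, 15) = 5; lcm(20, 15) = 20 * 15 / 5 = 300 / 5 = 60
Fold in T2=18: gcd(60, 18) = 6; lcm(60, 18) = 60 * 18 / 6 = 1080 / 6 = 180
Fold in T3=18: gcd(180, 18) = 18; lcm(180, 18) = 180 * 18 / 18 = 3240 / 18 = 180
Full cycle length = 180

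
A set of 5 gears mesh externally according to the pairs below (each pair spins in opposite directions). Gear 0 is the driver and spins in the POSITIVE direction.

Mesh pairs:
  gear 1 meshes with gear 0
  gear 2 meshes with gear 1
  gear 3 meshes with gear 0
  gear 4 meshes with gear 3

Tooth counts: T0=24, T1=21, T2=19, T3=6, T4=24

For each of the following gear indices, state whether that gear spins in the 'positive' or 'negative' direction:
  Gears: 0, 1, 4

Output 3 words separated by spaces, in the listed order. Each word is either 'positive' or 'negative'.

Gear 0 (driver): positive (depth 0)
  gear 1: meshes with gear 0 -> depth 1 -> negative (opposite of gear 0)
  gear 2: meshes with gear 1 -> depth 2 -> positive (opposite of gear 1)
  gear 3: meshes with gear 0 -> depth 1 -> negative (opposite of gear 0)
  gear 4: meshes with gear 3 -> depth 2 -> positive (opposite of gear 3)
Queried indices 0, 1, 4 -> positive, negative, positive

Answer: positive negative positive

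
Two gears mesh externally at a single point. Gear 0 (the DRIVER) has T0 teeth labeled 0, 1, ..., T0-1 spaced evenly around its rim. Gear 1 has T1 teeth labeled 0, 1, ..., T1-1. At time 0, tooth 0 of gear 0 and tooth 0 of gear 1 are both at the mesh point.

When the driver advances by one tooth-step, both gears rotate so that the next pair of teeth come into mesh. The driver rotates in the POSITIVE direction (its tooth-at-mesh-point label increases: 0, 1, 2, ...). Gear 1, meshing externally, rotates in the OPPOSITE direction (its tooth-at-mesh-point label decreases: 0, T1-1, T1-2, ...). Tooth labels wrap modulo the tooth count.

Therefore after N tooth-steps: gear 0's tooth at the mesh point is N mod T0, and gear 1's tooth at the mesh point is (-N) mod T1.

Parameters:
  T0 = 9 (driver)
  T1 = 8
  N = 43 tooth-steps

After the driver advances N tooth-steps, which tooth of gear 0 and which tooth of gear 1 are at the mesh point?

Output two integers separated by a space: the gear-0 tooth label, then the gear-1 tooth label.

Answer: 7 5

Derivation:
Gear 0 (driver, T0=9): tooth at mesh = N mod T0
  43 = 4 * 9 + 7, so 43 mod 9 = 7
  gear 0 tooth = 7
Gear 1 (driven, T1=8): tooth at mesh = (-N) mod T1
  43 = 5 * 8 + 3, so 43 mod 8 = 3
  (-43) mod 8 = (-3) mod 8 = 8 - 3 = 5
Mesh after 43 steps: gear-0 tooth 7 meets gear-1 tooth 5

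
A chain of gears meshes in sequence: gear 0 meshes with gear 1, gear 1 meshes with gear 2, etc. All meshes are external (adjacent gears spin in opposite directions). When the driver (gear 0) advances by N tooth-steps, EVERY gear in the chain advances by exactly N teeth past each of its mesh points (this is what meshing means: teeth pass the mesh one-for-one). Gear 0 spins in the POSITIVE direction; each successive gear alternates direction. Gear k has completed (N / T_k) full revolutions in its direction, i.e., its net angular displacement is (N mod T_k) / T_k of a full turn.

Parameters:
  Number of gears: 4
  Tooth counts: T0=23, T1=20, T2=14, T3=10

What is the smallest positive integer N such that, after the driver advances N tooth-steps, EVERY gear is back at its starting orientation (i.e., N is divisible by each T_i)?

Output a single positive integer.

Answer: 3220

Derivation:
Gear k returns to start when N is a multiple of T_k.
All gears at start simultaneously when N is a common multiple of [23, 20, 14, 10]; the smallest such N is lcm(23, 20, 14, 10).
Start: lcm = T0 = 23
Fold in T1=20: gcd(23, 20) = 1; lcm(23, 20) = 23 * 20 / 1 = 460 / 1 = 460
Fold in T2=14: gcd(460, 14) = 2; lcm(460, 14) = 460 * 14 / 2 = 6440 / 2 = 3220
Fold in T3=10: gcd(3220, 10) = 10; lcm(3220, 10) = 3220 * 10 / 10 = 32200 / 10 = 3220
Full cycle length = 3220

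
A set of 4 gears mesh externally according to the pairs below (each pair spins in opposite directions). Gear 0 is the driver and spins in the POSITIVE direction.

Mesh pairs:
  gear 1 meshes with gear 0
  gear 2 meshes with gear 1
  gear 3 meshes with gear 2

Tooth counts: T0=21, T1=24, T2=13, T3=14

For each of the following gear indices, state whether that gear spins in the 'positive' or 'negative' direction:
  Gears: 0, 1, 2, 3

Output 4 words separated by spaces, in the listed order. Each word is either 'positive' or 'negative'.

Answer: positive negative positive negative

Derivation:
Gear 0 (driver): positive (depth 0)
  gear 1: meshes with gear 0 -> depth 1 -> negative (opposite of gear 0)
  gear 2: meshes with gear 1 -> depth 2 -> positive (opposite of gear 1)
  gear 3: meshes with gear 2 -> depth 3 -> negative (opposite of gear 2)
Queried indices 0, 1, 2, 3 -> positive, negative, positive, negative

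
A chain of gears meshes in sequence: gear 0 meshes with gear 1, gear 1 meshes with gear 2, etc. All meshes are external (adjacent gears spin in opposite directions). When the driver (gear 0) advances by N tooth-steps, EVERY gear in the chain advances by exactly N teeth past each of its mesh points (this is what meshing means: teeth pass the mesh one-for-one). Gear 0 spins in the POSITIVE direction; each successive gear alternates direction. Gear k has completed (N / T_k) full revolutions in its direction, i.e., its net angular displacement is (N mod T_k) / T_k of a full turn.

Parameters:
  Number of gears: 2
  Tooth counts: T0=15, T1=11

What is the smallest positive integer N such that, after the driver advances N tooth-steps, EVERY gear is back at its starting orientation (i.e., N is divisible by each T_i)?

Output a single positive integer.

Answer: 165

Derivation:
Gear k returns to start when N is a multiple of T_k.
All gears at start simultaneously when N is a common multiple of [15, 11]; the smallest such N is lcm(15, 11).
Start: lcm = T0 = 15
Fold in T1=11: gcd(15, 11) = 1; lcm(15, 11) = 15 * 11 / 1 = 165 / 1 = 165
Full cycle length = 165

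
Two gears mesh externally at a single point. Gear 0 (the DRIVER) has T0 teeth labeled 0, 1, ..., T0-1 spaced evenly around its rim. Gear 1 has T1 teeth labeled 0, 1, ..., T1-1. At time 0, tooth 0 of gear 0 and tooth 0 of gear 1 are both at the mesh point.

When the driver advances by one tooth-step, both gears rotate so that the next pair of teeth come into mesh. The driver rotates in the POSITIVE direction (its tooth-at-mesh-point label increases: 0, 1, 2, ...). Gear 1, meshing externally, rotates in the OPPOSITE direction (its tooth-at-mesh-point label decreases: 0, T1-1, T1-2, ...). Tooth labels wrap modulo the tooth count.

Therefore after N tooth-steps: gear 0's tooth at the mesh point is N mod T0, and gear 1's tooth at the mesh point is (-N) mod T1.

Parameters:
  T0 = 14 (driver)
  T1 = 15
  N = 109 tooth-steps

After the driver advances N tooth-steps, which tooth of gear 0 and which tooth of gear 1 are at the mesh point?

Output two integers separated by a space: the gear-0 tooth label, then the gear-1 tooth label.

Answer: 11 11

Derivation:
Gear 0 (driver, T0=14): tooth at mesh = N mod T0
  109 = 7 * 14 + 11, so 109 mod 14 = 11
  gear 0 tooth = 11
Gear 1 (driven, T1=15): tooth at mesh = (-N) mod T1
  109 = 7 * 15 + 4, so 109 mod 15 = 4
  (-109) mod 15 = (-4) mod 15 = 15 - 4 = 11
Mesh after 109 steps: gear-0 tooth 11 meets gear-1 tooth 11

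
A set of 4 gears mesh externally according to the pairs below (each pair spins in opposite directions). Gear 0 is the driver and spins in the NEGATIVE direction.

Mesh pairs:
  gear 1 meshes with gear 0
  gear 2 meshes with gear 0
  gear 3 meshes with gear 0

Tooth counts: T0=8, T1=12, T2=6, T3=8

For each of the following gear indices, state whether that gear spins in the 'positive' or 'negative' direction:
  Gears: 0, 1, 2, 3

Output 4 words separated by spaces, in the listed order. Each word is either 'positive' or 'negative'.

Answer: negative positive positive positive

Derivation:
Gear 0 (driver): negative (depth 0)
  gear 1: meshes with gear 0 -> depth 1 -> positive (opposite of gear 0)
  gear 2: meshes with gear 0 -> depth 1 -> positive (opposite of gear 0)
  gear 3: meshes with gear 0 -> depth 1 -> positive (opposite of gear 0)
Queried indices 0, 1, 2, 3 -> negative, positive, positive, positive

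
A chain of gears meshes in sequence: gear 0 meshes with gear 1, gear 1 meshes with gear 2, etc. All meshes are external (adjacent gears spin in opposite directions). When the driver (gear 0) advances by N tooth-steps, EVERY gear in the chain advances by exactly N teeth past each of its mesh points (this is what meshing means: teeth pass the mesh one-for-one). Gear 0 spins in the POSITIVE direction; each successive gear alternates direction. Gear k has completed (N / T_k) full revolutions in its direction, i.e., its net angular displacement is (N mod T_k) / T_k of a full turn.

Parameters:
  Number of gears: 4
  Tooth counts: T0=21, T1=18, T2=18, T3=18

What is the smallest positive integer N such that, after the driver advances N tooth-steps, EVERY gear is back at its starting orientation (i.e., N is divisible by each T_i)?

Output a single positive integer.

Answer: 126

Derivation:
Gear k returns to start when N is a multiple of T_k.
All gears at start simultaneously when N is a common multiple of [21, 18, 18, 18]; the smallest such N is lcm(21, 18, 18, 18).
Start: lcm = T0 = 21
Fold in T1=18: gcd(21, 18) = 3; lcm(21, 18) = 21 * 18 / 3 = 378 / 3 = 126
Fold in T2=18: gcd(126, 18) = 18; lcm(126, 18) = 126 * 18 / 18 = 2268 / 18 = 126
Fold in T3=18: gcd(126, 18) = 18; lcm(126, 18) = 126 * 18 / 18 = 2268 / 18 = 126
Full cycle length = 126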